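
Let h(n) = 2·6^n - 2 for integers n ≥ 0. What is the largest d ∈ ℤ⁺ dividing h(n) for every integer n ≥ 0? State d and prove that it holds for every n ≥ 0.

d = 10

Computing the first values: h(0) = 0 and h(1) = 10; gcd(0, 10) = 10, so d ≤ 10.
We prove 10 | 2·6^n - 2 for all n ≥ 0 by induction on n.
Base step (n = 0): h(0) = 0 = 10·(0), so 10 | h(0).
Inductive step: assume the claim holds for n = i, i.e. 10 | h(i). Then
h(i+1) = 2·6^(i+1) - 2 = 6·(2·6^i - 2) + 10 = 6·h(i) + 10. The first term is divisible by 10 by the inductive hypothesis, and 10 is divisible by 10. Hence 10 | h(i+1).
By the principle of mathematical induction, the result holds for all n ≥ 0.
Therefore the largest such d is 10.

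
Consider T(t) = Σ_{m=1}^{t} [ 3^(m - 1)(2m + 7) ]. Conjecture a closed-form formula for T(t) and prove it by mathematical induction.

We claim T(t) = 3^t(t + 3) - 3 for all t ≥ 1.
For the base case t = 1: T(1) = 9, and the closed form gives 9. They agree.
For the inductive step, assume it holds for an arbitrary m ≥ 1, so T(m) = 3^m(m + 3) - 3.
Then T(m+1) = T(m) + (3^m(2m + 9)) = (3^m(m + 3) - 3) + (3^m(2m + 9)).
Simplifying, T(m+1) = 3·3^m·m + 12·3^m - 3 = 3^(m+1)((m+1) + 3) - 3,
which is the closed form with t = m+1.
By induction, the statement is established for all t ≥ 1.

T(t) = 3^t(t + 3) - 3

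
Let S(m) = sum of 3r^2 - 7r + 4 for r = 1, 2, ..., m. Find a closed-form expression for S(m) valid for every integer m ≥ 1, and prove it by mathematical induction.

S(m) = m(m - 1)^2

We claim S(m) = m(m - 1)^2 for all m ≥ 1.
Base case (m = 1): S(1) = 0, and the closed form gives 0. They agree.
Suppose the result is true for m = r, so S(r) = r(r^2 - 2r + 1).
Then S(r+1) = S(r) + (r(3r - 1)) = (r(r^2 - 2r + 1)) + (r(3r - 1)).
Simplifying, S(r+1) = r^2·(r + 1) = (r+1)((r+1) - 1)^2,
which is the closed form with m = r+1.
This completes the induction.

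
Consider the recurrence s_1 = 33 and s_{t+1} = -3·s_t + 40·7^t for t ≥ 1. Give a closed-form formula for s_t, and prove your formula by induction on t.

Computing the first terms: s_1 = 33, s_2 = 181, s_3 = 1417. This suggests s_t = 5(-3)^(t - 1) + 4·7^t.
When t = 1: the formula gives 33 = 33 = s_1.
Inductive step: suppose the statement holds for some r ≥ 1, so s_r = 5(-3)^(r - 1) + 4·7^r.
Then s_{r+1} = -3·s_r + 40·7^r = -3·(5(-3)^(r - 1) + 4·7^r) + 40·7^r = 5(-3)^r + 4·7^(r + 1) = 5(-3)^((r+1) - 1) + 4·7^(r+1),
which is the claimed formula at t = r+1.
By induction, the statement is established for all t ≥ 1.

s_t = 5(-3)^(t - 1) + 4·7^t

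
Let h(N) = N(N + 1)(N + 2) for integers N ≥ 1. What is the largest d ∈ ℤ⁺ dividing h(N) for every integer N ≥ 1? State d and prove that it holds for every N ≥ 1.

d = 6

Computing the first values: h(1) = 6 and h(2) = 24; gcd(6, 24) = 6, so d ≤ 6.
We prove 6 | N(N + 1)(N + 2) for all N ≥ 1 by induction on N.
When N = 1: h(1) = 6 = 6·(1), so 6 | h(1).
Inductive step: suppose the statement holds for some r ≥ 1, i.e. 6 | h(r). Then
h(r+1) − h(r) = (r+1)·(r+2)·(r+3) − r·(r+1)·(r+2) = (r+1)·(r+2)·[(r+3) − r] = 3·(r+1)·(r+2). The product of 2 consecutive integers is divisible by (2)! = 2, so h(r+1) − h(r) is divisible by 3·2 = 6. By the inductive hypothesis 6 | h(r), hence 6 | h(r+1).
This completes the induction.
Therefore the largest such d is 6.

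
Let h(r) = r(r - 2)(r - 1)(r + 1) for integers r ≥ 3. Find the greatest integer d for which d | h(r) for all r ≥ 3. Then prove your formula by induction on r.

Computing the first values: h(3) = 24 and h(4) = 120; gcd(24, 120) = 24, so d ≤ 24.
We prove 24 | r(r - 2)(r - 1)(r + 1) for all r ≥ 3 by induction on r.
Base step (r = 3): h(3) = 24 = 24·(1), so 24 | h(3).
For the inductive step, assume it holds for an arbitrary i ≥ 3, i.e. 24 | h(i). Then
h(i+1) − h(i) = (i-1)·i·(i+1)·(i+2) − (i-2)·(i-1)·i·(i+1) = (i-1)·i·(i+1)·[(i+2) − (i-2)] = 4·(i-1)·i·(i+1). The product of 3 consecutive integers is divisible by (3)! = 6, so h(i+1) − h(i) is divisible by 4·6 = 24. By the inductive hypothesis 24 | h(i), hence 24 | h(i+1).
By the principle of mathematical induction, the result holds for all r ≥ 3.
Therefore the largest such d is 24.

d = 24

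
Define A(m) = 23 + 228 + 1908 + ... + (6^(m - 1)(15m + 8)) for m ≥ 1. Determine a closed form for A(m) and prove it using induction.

A(m) = 6^m(3m + 1) - 1

We claim A(m) = 6^m(3m + 1) - 1 for all m ≥ 1.
For the base case m = 1: A(1) = 23, and the closed form gives 23. They agree.
For the inductive step, assume it holds for an arbitrary r ≥ 1, so A(r) = 6^r(3r + 1) - 1.
Then A(r+1) = A(r) + (6^r(15r + 23)) = (6^r(3r + 1) - 1) + (6^r(15r + 23)).
Simplifying, A(r+1) = 18·6^r·r + 24·6^r - 1 = 6^(r+1)(3(r+1) + 1) - 1,
which is the closed form with m = r+1.
This completes the induction.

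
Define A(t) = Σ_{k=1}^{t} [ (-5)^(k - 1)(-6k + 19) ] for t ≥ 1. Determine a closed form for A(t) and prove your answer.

A(t) = (-5)^t(t - 3) + 3

We claim A(t) = (-5)^t(t - 3) + 3 for all t ≥ 1.
Base case (t = 1): A(1) = 13, and the closed form gives 13. They agree.
Inductive step: suppose the statement holds for some k ≥ 1, so A(k) = (-5)^k(k - 3) + 3.
Then A(k+1) = A(k) + ((-5)^k(-6k + 13)) = ((-5)^k(k - 3) + 3) + ((-5)^k(-6k + 13)).
Simplifying, A(k+1) = -5(-5)^k·k + 10(-5)^k + 3 = (-5)^(k+1)((k+1) - 3) + 3,
which is the closed form with t = k+1.
Hence, by induction on t, the claim holds for every t ≥ 1.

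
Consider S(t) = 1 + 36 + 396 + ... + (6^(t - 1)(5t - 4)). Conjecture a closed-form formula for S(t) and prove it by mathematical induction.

We claim S(t) = 6^t(t - 1) + 1 for all t ≥ 1.
Base case (t = 1): S(1) = 1, and the closed form gives 1. They agree.
Suppose the result is true for t = j, so S(j) = 6^j(j - 1) + 1.
Then S(j+1) = S(j) + (6^j(5j + 1)) = (6^j(j - 1) + 1) + (6^j(5j + 1)).
Simplifying, S(j+1) = 6^(j + 1)j + 1 = 6^(j+1)((j+1) - 1) + 1,
which is the closed form with t = j+1.
Hence, by induction on t, the claim holds for every t ≥ 1.

S(t) = 6^t(t - 1) + 1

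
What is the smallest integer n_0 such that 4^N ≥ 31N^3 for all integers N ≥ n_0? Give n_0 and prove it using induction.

At N = 6: 4096 < 6696, so the inequality fails and n_0 ≥ 7. We prove 4^N ≥ 31N^3 for all N ≥ 7.
Base step (N = 7): 4^N = 16384 and 31N^3 = 10633, so 16384 ≥ 10633.
Inductive step: suppose the statement holds for some j ≥ 7, so 4^j ≥ 31j^3.
Then 4^(j + 1) = 4·(4^j) ≥ 4·(31j^3).
Also, for j ≥ 7 we have 4·(31j^3) ≥ 31(j+1)^3, since 4 ≥ (1 + 1/j)^3 for all j ≥ 7.
Combining, 4^(j + 1) ≥ 31(j+1)^3.
Hence, by induction on N, the claim holds for every N ≥ 7.
Hence the smallest such n_0 is 7.

n_0 = 7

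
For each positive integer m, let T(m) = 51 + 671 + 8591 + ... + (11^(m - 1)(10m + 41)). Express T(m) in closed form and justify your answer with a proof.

T(m) = 11^m(m + 4) - 4

We claim T(m) = 11^m(m + 4) - 4 for all m ≥ 1.
For the base case m = 1: T(1) = 51, and the closed form gives 51. They agree.
Suppose the result is true for m = p, so T(p) = 11^p(p + 4) - 4.
Then T(p+1) = T(p) + (11^p(10p + 51)) = (11^p(p + 4) - 4) + (11^p(10p + 51)).
Simplifying, T(p+1) = 11·11^p·p + 55·11^p - 4 = 11^(p+1)((p+1) + 4) - 4,
which is the closed form with m = p+1.
This completes the induction.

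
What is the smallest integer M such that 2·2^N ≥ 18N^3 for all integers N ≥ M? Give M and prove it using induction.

At N = 14: 32768 < 49392, so the inequality fails and M ≥ 15. We prove 2·2^N ≥ 18N^3 for all N ≥ 15.
Base step (N = 15): 2·2^N = 65536 and 18N^3 = 60750, so 65536 ≥ 60750.
Inductive step: assume the claim holds for N = j, so 2·2^j ≥ 18j^3.
Then 2·2^(j + 1) = 2·(2·2^j) ≥ 2·(18j^3).
Also, for j ≥ 15 we have 2·(18j^3) ≥ 18(j+1)^3, since 2 ≥ (1 + 1/j)^3 for all j ≥ 15.
Combining, 2·2^(j + 1) ≥ 18(j+1)^3.
This completes the induction.
Hence the smallest such M is 15.

M = 15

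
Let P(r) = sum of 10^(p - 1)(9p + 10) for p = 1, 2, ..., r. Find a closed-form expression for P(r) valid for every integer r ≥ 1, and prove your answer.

P(r) = 10^r(r + 1) - 1

We claim P(r) = 10^r(r + 1) - 1 for all r ≥ 1.
Base case (r = 1): P(1) = 19, and the closed form gives 19. They agree.
Inductive step: suppose the statement holds for some p ≥ 1, so P(p) = 10^p(p + 1) - 1.
Then P(p+1) = P(p) + (10^p(9p + 19)) = (10^p(p + 1) - 1) + (10^p(9p + 19)).
Simplifying, P(p+1) = 10·10^p·p + 20·10^p - 1 = 10^(p+1)((p+1) + 1) - 1,
which is the closed form with r = p+1.
By the principle of mathematical induction, the result holds for all r ≥ 1.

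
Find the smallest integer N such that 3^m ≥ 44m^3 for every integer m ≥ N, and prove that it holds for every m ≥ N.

At m = 9: 19683 < 32076, so the inequality fails and N ≥ 10. We prove 3^m ≥ 44m^3 for all m ≥ 10.
Base step (m = 10): 3^m = 59049 and 44m^3 = 44000, so 59049 ≥ 44000.
Suppose the result is true for m = j, so 3^j ≥ 44j^3.
Then 3^(j + 1) = 3·(3^j) ≥ 3·(44j^3).
Also, for j ≥ 10 we have 3·(44j^3) ≥ 44(j+1)^3, since 3 ≥ (1 + 1/j)^3 for all j ≥ 10.
Combining, 3^(j + 1) ≥ 44(j+1)^3.
By the principle of mathematical induction, the result holds for all m ≥ 10.
Hence the smallest such N is 10.

N = 10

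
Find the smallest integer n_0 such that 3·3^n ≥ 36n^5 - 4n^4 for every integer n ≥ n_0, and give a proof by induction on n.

At n = 14: 14348907 < 19208000, so the inequality fails and n_0 ≥ 15. We prove 3·3^n ≥ 36n^5 - 4n^4 for all n ≥ 15.
For the base case n = 15: 3·3^n = 43046721 and 36n^5 - 4n^4 = 27135000, so 43046721 ≥ 27135000.
Inductive step: assume the claim holds for n = j, so 3·3^j ≥ 36j^5 - 4j^4.
Then 3·3^(j + 1) = 3·(3·3^j) ≥ 3·(36j^5 - 4j^4).
Also, for j ≥ 15 we have 3·(36j^5 - 4j^4) ≥ 36(j+1)^5 - 4(j+1)^4, since 3·(36j^5 - 4j^4) − (36(j+1)^5 - 4(j+1)^4) = 72j^5 - 188j^4 - 344j^3 - 336j^2 - 164j - 32, which is nonnegative for all j ≥ 15.
Combining, 3·3^(j + 1) ≥ 36(j+1)^5 - 4(j+1)^4.
By the principle of mathematical induction, the result holds for all n ≥ 15.
Hence the smallest such n_0 is 15.

n_0 = 15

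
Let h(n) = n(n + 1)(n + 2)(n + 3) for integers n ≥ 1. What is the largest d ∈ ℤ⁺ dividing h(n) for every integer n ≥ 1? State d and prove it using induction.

d = 24

Computing the first values: h(1) = 24 and h(2) = 120; gcd(24, 120) = 24, so d ≤ 24.
We prove 24 | n(n + 1)(n + 2)(n + 3) for all n ≥ 1 by induction on n.
For the base case n = 1: h(1) = 24 = 24·(1), so 24 | h(1).
For the inductive step, assume it holds for an arbitrary p ≥ 1, i.e. 24 | h(p). Then
h(p+1) − h(p) = (p+1)·(p+2)·(p+3)·(p+4) − p·(p+1)·(p+2)·(p+3) = (p+1)·(p+2)·(p+3)·[(p+4) − p] = 4·(p+1)·(p+2)·(p+3). The product of 3 consecutive integers is divisible by (3)! = 6, so h(p+1) − h(p) is divisible by 4·6 = 24. By the inductive hypothesis 24 | h(p), hence 24 | h(p+1).
By induction, the statement is established for all n ≥ 1.
Therefore the largest such d is 24.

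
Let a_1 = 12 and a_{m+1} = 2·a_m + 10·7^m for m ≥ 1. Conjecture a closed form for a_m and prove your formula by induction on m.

Computing the first terms: a_1 = 12, a_2 = 94, a_3 = 678. This suggests a_m = -2^m + 2·7^m.
For the base case m = 1: the formula gives 12 = 12 = a_1.
Suppose the result is true for m = r, so a_r = -2^r + 2·7^r.
Then a_{r+1} = 2·a_r + 10·7^r = 2·(-2^r + 2·7^r) + 10·7^r = -2^(r + 1) + 2·7^(r + 1),
which is the claimed formula at m = r+1.
By the principle of mathematical induction, the result holds for all m ≥ 1.

a_m = -2^m + 2·7^m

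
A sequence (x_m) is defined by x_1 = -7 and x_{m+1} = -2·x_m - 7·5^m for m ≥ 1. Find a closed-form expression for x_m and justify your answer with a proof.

Computing the first terms: x_1 = -7, x_2 = -21, x_3 = -133. This suggests x_m = (-2)^m - 5^m.
Base case (m = 1): the formula gives -7 = -7 = x_1.
For the inductive step, assume it holds for an arbitrary p ≥ 1, so x_p = (-2)^p - 5^p.
Then x_{p+1} = -2·x_p - 7·5^p = -2·((-2)^p - 5^p) - 7·5^p = (-2)^(p + 1) - 5^(p + 1),
which is the claimed formula at m = p+1.
Hence, by induction on m, the claim holds for every m ≥ 1.

x_m = (-2)^m - 5^m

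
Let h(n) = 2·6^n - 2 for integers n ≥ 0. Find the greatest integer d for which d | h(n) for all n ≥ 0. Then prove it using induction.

d = 10

Computing the first values: h(0) = 0 and h(1) = 10; gcd(0, 10) = 10, so d ≤ 10.
We prove 10 | 2·6^n - 2 for all n ≥ 0 by induction on n.
Base case (n = 0): h(0) = 0 = 10·(0), so 10 | h(0).
Inductive step: suppose the statement holds for some i ≥ 0, i.e. 10 | h(i). Then
h(i+1) = 2·6^(i+1) - 2 = 6·(2·6^i - 2) + 10 = 6·h(i) + 10. The first term is divisible by 10 by the inductive hypothesis, and 10 is divisible by 10. Hence 10 | h(i+1).
By induction, the statement is established for all n ≥ 0.
Therefore the largest such d is 10.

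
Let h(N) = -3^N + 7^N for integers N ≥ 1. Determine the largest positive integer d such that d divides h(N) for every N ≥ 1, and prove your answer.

d = 4

Computing the first values: h(1) = 4 and h(2) = 40; gcd(4, 40) = 4, so d ≤ 4.
We prove 4 | -3^N + 7^N for all N ≥ 1 by induction on N.
When N = 1: h(1) = 4 = 4·(1), so 4 | h(1).
Inductive step: assume the claim holds for N = i, i.e. 4 | h(i). Then
7^{i+1} − 3^{i+1} = 7·7^i − 3·3^i = 7·(7^i − 3^i) + (4)·3^i. The first term is divisible by 4 by the inductive hypothesis, and the second term (4)·3^i is divisible by 4 since 4 | 4. Hence 4 | h(i+1).
By the principle of mathematical induction, the result holds for all N ≥ 1.
Therefore the largest such d is 4.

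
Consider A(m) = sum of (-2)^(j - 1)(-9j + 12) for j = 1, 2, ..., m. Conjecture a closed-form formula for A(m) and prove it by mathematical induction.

We claim A(m) = 3(-2)^m(m - 1) + 3 for all m ≥ 1.
For the base case m = 1: A(1) = 3, and the closed form gives 3. They agree.
For the inductive step, assume it holds for an arbitrary j ≥ 1, so A(j) = 3(-2)^j(j - 1) + 3.
Then A(j+1) = A(j) + ((-2)^j(-9j + 3)) = (3(-2)^j(j - 1) + 3) + ((-2)^j(-9j + 3)).
Simplifying, A(j+1) = -6(-2)^j·j + 3 = 3(-2)^(j+1)((j+1) - 1) + 3,
which is the closed form with m = j+1.
By induction, the statement is established for all m ≥ 1.

A(m) = 3(-2)^m(m - 1) + 3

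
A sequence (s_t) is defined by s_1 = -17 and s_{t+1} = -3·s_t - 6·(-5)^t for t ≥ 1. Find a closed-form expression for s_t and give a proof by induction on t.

s_t = -2(-3)^(t - 1) + 3(-5)^t

Computing the first terms: s_1 = -17, s_2 = 81, s_3 = -393. This suggests s_t = -2(-3)^(t - 1) + 3(-5)^t.
When t = 1: the formula gives -17 = -17 = s_1.
Inductive step: suppose the statement holds for some r ≥ 1, so s_r = -2(-3)^(r - 1) + 3(-5)^r.
Then s_{r+1} = -3·s_r - 6·(-5)^r = -3·(-2(-3)^(r - 1) + 3(-5)^r) - 6·(-5)^r = -2(-3)^r + 3(-5)^(r + 1) = -2(-3)^((r+1) - 1) + 3(-5)^(r+1),
which is the claimed formula at t = r+1.
By the principle of mathematical induction, the result holds for all t ≥ 1.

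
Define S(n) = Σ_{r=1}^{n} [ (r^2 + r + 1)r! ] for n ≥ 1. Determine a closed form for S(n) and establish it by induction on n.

S(n) = (n + 1)(n + 1)! - 1

We claim S(n) = (n + 1)(n + 1)! - 1 for all n ≥ 1.
For the base case n = 1: S(1) = 3, and the closed form gives 3. They agree.
Inductive step: suppose the statement holds for some r ≥ 1, so S(r) = (r + 1)(r + 1)! - 1.
Then S(r+1) = S(r) + ((r^2 + 3r + 3)(r + 1)!) = ((r + 1)(r + 1)! - 1) + ((r^2 + 3r + 3)(r + 1)!).
Simplifying, S(r+1) = ((r+1) + 1)((r+1) + 1)! - 1,
which is the closed form with n = r+1.
By induction, the statement is established for all n ≥ 1.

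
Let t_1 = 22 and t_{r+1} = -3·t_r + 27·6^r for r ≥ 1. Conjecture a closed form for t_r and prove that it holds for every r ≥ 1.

t_r = 4(-3)^(r - 1) + 3·6^r

Computing the first terms: t_1 = 22, t_2 = 96, t_3 = 684. This suggests t_r = 4(-3)^(r - 1) + 3·6^r.
When r = 1: the formula gives 22 = 22 = t_1.
For the inductive step, assume it holds for an arbitrary m ≥ 1, so t_m = 4(-3)^(m - 1) + 3·6^m.
Then t_{m+1} = -3·t_m + 27·6^m = -3·(4(-3)^(m - 1) + 3·6^m) + 27·6^m = 4(-3)^m + 3·6^(m + 1) = 4(-3)^((m+1) - 1) + 3·6^(m+1),
which is the claimed formula at r = m+1.
By the principle of mathematical induction, the result holds for all r ≥ 1.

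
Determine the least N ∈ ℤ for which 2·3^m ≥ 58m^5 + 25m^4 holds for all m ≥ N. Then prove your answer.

At m = 15: 28697814 < 45309375, so the inequality fails and N ≥ 16. We prove 2·3^m ≥ 58m^5 + 25m^4 for all m ≥ 16.
For the base case m = 16: 2·3^m = 86093442 and 58m^5 + 25m^4 = 62455808, so 86093442 ≥ 62455808.
Inductive step: suppose the statement holds for some i ≥ 16, so 2·3^i ≥ 58i^5 + 25i^4.
Then 2·3^(i + 1) = 3·(2·3^i) ≥ 3·(58i^5 + 25i^4).
Also, for i ≥ 16 we have 3·(58i^5 + 25i^4) ≥ 58(i+1)^5 + 25(i+1)^4, since 3·(58i^5 + 25i^4) − (58(i+1)^5 + 25(i+1)^4) = 116i^5 - 240i^4 - 680i^3 - 730i^2 - 390i - 83, which is nonnegative for all i ≥ 16.
Combining, 2·3^(i + 1) ≥ 58(i+1)^5 + 25(i+1)^4.
This completes the induction.
Hence the smallest such N is 16.

N = 16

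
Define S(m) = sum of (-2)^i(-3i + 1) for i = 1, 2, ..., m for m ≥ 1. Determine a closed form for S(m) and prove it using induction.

S(m) = (-2)^(m + 1)m

We claim S(m) = (-2)^(m + 1)m for all m ≥ 1.
When m = 1: S(1) = 4, and the closed form gives 4. They agree.
Inductive step: suppose the statement holds for some i ≥ 1, so S(i) = (-2)^(i + 1)i.
Then S(i+1) = S(i) + (2(-2)^i(3i + 2)) = ((-2)^(i + 1)i) + (2(-2)^i(3i + 2)).
Simplifying, S(i+1) = (-2)^(i + 2)(i + 1) = (-2)^((i+1) + 1)(i+1),
which is the closed form with m = i+1.
By the principle of mathematical induction, the result holds for all m ≥ 1.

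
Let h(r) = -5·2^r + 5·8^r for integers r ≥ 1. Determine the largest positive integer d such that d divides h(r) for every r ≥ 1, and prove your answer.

d = 30

Computing the first values: h(1) = 30 and h(2) = 300; gcd(30, 300) = 30, so d ≤ 30.
We prove 30 | -5·2^r + 5·8^r for all r ≥ 1 by induction on r.
Base step (r = 1): h(1) = 30 = 30·(1), so 30 | h(1).
Suppose the result is true for r = p, i.e. 30 | h(p). Then
h(p+1) − 8·h(p) = (-5·2^(p+1) + 5·8^(p+1)) − 8·(-5·2^p + 5·8^p) = (-5)·2^p·(2 − 8) = (30)·2^p. Since 30 | h(p) by the inductive hypothesis, 30 | 8·h(p); and 30 | 30 since 30 = 30·1. Therefore 30 | h(p+1).
By the principle of mathematical induction, the result holds for all r ≥ 1.
Therefore the largest such d is 30.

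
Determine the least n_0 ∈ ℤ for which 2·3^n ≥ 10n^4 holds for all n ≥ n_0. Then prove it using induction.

At n = 9: 39366 < 65610, so the inequality fails and n_0 ≥ 10. We prove 2·3^n ≥ 10n^4 for all n ≥ 10.
Base step (n = 10): 2·3^n = 118098 and 10n^4 = 100000, so 118098 ≥ 100000.
Inductive step: suppose the statement holds for some m ≥ 10, so 2·3^m ≥ 10m^4.
Then 2·3^(m + 1) = 3·(2·3^m) ≥ 3·(10m^4).
Also, for m ≥ 10 we have 3·(10m^4) ≥ 10(m+1)^4, since 3 ≥ (1 + 1/m)^4 for all m ≥ 10.
Combining, 2·3^(m + 1) ≥ 10(m+1)^4.
By the principle of mathematical induction, the result holds for all n ≥ 10.
Hence the smallest such n_0 is 10.

n_0 = 10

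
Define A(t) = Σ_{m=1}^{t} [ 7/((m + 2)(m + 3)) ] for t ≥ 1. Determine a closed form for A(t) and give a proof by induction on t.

We claim A(t) = 7t/(3(t + 3)) for all t ≥ 1.
Base step (t = 1): A(1) = 7/12, and the closed form gives 7/12. They agree.
Inductive step: suppose the statement holds for some m ≥ 1, so A(m) = 7m/(3(m + 3)).
Then A(m+1) = A(m) + (7/((m + 3)(m + 4))) = (7m/(3(m + 3))) + (7/((m + 3)(m + 4))).
Simplifying, A(m+1) = 7(m + 1)/(3(m + 4)) = 7(m+1)/(3((m+1) + 3)),
which is the closed form with t = m+1.
This completes the induction.

A(t) = 7t/(3(t + 3))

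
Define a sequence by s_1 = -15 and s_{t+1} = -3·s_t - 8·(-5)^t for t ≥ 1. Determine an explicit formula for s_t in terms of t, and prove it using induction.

s_t = 5(-3)^(t - 1) + 4(-5)^t

Computing the first terms: s_1 = -15, s_2 = 85, s_3 = -455. This suggests s_t = 5(-3)^(t - 1) + 4(-5)^t.
When t = 1: the formula gives -15 = -15 = s_1.
Inductive step: assume the claim holds for t = p, so s_p = 5(-3)^(p - 1) + 4(-5)^p.
Then s_{p+1} = -3·s_p - 8·(-5)^p = -3·(5(-3)^(p - 1) + 4(-5)^p) - 8·(-5)^p = 5(-3)^p + 4(-5)^(p + 1) = 5(-3)^((p+1) - 1) + 4(-5)^(p+1),
which is the claimed formula at t = p+1.
This completes the induction.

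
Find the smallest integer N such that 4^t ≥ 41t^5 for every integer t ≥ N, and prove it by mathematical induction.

At t = 11: 4194304 < 6603091, so the inequality fails and N ≥ 12. We prove 4^t ≥ 41t^5 for all t ≥ 12.
For the base case t = 12: 4^t = 16777216 and 41t^5 = 10202112, so 16777216 ≥ 10202112.
Inductive step: assume the claim holds for t = p, so 4^p ≥ 41p^5.
Then 4^(p + 1) = 4·(4^p) ≥ 4·(41p^5).
Also, for p ≥ 12 we have 4·(41p^5) ≥ 41(p+1)^5, since 4 ≥ (1 + 1/p)^5 for all p ≥ 12.
Combining, 4^(p + 1) ≥ 41(p+1)^5.
This completes the induction.
Hence the smallest such N is 12.

N = 12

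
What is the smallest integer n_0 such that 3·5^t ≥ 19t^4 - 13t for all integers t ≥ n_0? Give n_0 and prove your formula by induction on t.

At t = 5: 9375 < 11810, so the inequality fails and n_0 ≥ 6. We prove 3·5^t ≥ 19t^4 - 13t for all t ≥ 6.
When t = 6: 3·5^t = 46875 and 19t^4 - 13t = 24546, so 46875 ≥ 24546.
Inductive step: assume the claim holds for t = r, so 3·5^r ≥ 19r^4 - 13r.
Then 3·5^(r + 1) = 5·(3·5^r) ≥ 5·(19r^4 - 13r).
Also, for r ≥ 6 we have 5·(19r^4 - 13r) ≥ 19(r+1)^4 - 13(r+1), since 5·(19r^4 - 13r) − (19(r+1)^4 - 13(r+1)) = 76r^4 - 76r^3 - 114r^2 - 128r - 6, which is nonnegative for all r ≥ 6.
Combining, 3·5^(r + 1) ≥ 19(r+1)^4 - 13(r+1).
By the principle of mathematical induction, the result holds for all t ≥ 6.
Hence the smallest such n_0 is 6.

n_0 = 6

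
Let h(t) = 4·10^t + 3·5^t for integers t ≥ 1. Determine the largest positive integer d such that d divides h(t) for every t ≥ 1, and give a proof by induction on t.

d = 5

Computing the first values: h(1) = 55 and h(2) = 475; gcd(55, 475) = 5, so d ≤ 5.
We prove 5 | 4·10^t + 3·5^t for all t ≥ 1 by induction on t.
For the base case t = 1: h(1) = 55 = 5·(11), so 5 | h(1).
For the inductive step, assume it holds for an arbitrary p ≥ 1, i.e. 5 | h(p). Then
h(p+1) − 10·h(p) = (4·10^(p+1) + 3·5^(p+1)) − 10·(4·10^p + 3·5^p) = (3)·5^p·(5 − 10) = (-15)·5^p. Since 5 | h(p) by the inductive hypothesis, 5 | 10·h(p); and 5 | -15 since -15 = 5·-3. Therefore 5 | h(p+1).
Hence, by induction on t, the claim holds for every t ≥ 1.
Therefore the largest such d is 5.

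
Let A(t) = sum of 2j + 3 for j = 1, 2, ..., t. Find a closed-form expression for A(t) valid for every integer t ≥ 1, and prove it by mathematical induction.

We claim A(t) = t(t + 4) for all t ≥ 1.
When t = 1: A(1) = 5, and the closed form gives 5. They agree.
Inductive step: suppose the statement holds for some j ≥ 1, so A(j) = j(j + 4).
Then A(j+1) = A(j) + (2j + 5) = (j(j + 4)) + (2j + 5).
Simplifying, A(j+1) = (j + 1)(j + 5) = (j+1)((j+1) + 4),
which is the closed form with t = j+1.
By the principle of mathematical induction, the result holds for all t ≥ 1.

A(t) = t(t + 4)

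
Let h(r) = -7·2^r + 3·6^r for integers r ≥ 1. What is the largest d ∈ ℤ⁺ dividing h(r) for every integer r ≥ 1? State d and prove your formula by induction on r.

d = 4

Computing the first values: h(1) = 4 and h(2) = 80; gcd(4, 80) = 4, so d ≤ 4.
We prove 4 | -7·2^r + 3·6^r for all r ≥ 1 by induction on r.
When r = 1: h(1) = 4 = 4·(1), so 4 | h(1).
For the inductive step, assume it holds for an arbitrary i ≥ 1, i.e. 4 | h(i). Then
h(i+1) − 6·h(i) = (-7·2^(i+1) + 3·6^(i+1)) − 6·(-7·2^i + 3·6^i) = (-7)·2^i·(2 − 6) = (28)·2^i. Since 4 | h(i) by the inductive hypothesis, 4 | 6·h(i); and 4 | 28 since 28 = 4·7. Therefore 4 | h(i+1).
By the principle of mathematical induction, the result holds for all r ≥ 1.
Therefore the largest such d is 4.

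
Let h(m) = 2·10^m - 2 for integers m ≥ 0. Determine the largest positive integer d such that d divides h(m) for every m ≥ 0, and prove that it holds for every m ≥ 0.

d = 18

Computing the first values: h(0) = 0 and h(1) = 18; gcd(0, 18) = 18, so d ≤ 18.
We prove 18 | 2·10^m - 2 for all m ≥ 0 by induction on m.
Base case (m = 0): h(0) = 0 = 18·(0), so 18 | h(0).
For the inductive step, assume it holds for an arbitrary k ≥ 0, i.e. 18 | h(k). Then
h(k+1) = 2·10^(k+1) - 2 = 10·(2·10^k - 2) + 18 = 10·h(k) + 18. The first term is divisible by 18 by the inductive hypothesis, and 18 is divisible by 18. Hence 18 | h(k+1).
Hence, by induction on m, the claim holds for every m ≥ 0.
Therefore the largest such d is 18.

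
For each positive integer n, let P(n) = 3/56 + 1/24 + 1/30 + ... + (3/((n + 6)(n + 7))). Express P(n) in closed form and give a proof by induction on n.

P(n) = 3n/(7(n + 7))

We claim P(n) = 3n/(7(n + 7)) for all n ≥ 1.
For the base case n = 1: P(1) = 3/56, and the closed form gives 3/56. They agree.
Suppose the result is true for n = p, so P(p) = 3p/(7(p + 7)).
Then P(p+1) = P(p) + (3/((p + 7)(p + 8))) = (3p/(7(p + 7))) + (3/((p + 7)(p + 8))).
Simplifying, P(p+1) = 3(p + 1)/(7(p + 8)) = 3(p+1)/(7((p+1) + 7)),
which is the closed form with n = p+1.
This completes the induction.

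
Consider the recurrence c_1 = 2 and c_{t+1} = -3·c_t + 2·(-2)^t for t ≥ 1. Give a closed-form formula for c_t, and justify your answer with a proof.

c_t = -(-2)^(t + 1) - 2(-3)^t

Computing the first terms: c_1 = 2, c_2 = -10, c_3 = 38. This suggests c_t = -(-2)^(t + 1) - 2(-3)^t.
When t = 1: the formula gives 2 = 2 = c_1.
For the inductive step, assume it holds for an arbitrary k ≥ 1, so c_k = -(-2)^(k + 1) - 2(-3)^k.
Then c_{k+1} = -3·c_k + 2·(-2)^k = -3·(-(-2)^(k + 1) - 2(-3)^k) + 2·(-2)^k = -(-2)^(k + 2) - 2(-3)^(k + 1) = -(-2)^((k+1) + 1) - 2(-3)^(k+1),
which is the claimed formula at t = k+1.
This completes the induction.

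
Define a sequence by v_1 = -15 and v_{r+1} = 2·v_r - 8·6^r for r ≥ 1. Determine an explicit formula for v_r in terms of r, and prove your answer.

v_r = -3·2^(r - 1) - 2·6^r

Computing the first terms: v_1 = -15, v_2 = -78, v_3 = -444. This suggests v_r = -3·2^(r - 1) - 2·6^r.
Base case (r = 1): the formula gives -15 = -15 = v_1.
Suppose the result is true for r = k, so v_k = -3·2^(k - 1) - 2·6^k.
Then v_{k+1} = 2·v_k - 8·6^k = 2·(-3·2^(k - 1) - 2·6^k) - 8·6^k = -3·2^k - 2·6^(k + 1) = -3·2^((k+1) - 1) - 2·6^(k+1),
which is the claimed formula at r = k+1.
By the principle of mathematical induction, the result holds for all r ≥ 1.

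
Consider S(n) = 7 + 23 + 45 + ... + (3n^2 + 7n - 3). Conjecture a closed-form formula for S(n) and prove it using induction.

S(n) = n(n^2 + 5n + 1)

We claim S(n) = n(n^2 + 5n + 1) for all n ≥ 1.
When n = 1: S(1) = 7, and the closed form gives 7. They agree.
Inductive step: suppose the statement holds for some p ≥ 1, so S(p) = p(p^2 + 5p + 1).
Then S(p+1) = S(p) + (3p^2 + 13p + 7) = (p(p^2 + 5p + 1)) + (3p^2 + 13p + 7).
Simplifying, S(p+1) = (p + 1)(p^2 + 7p + 7) = (p+1)((p+1)^2 + 5(p+1) + 1),
which is the closed form with n = p+1.
By induction, the statement is established for all n ≥ 1.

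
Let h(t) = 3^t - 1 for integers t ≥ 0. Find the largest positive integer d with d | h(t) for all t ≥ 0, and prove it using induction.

d = 2

Computing the first values: h(0) = 0 and h(1) = 2; gcd(0, 2) = 2, so d ≤ 2.
We prove 2 | 3^t - 1 for all t ≥ 0 by induction on t.
Base case (t = 0): h(0) = 0 = 2·(0), so 2 | h(0).
For the inductive step, assume it holds for an arbitrary r ≥ 0, i.e. 2 | h(r). Then
h(r+1) = 3^(r+1) - 1 = 3·(3^r - 1) + 2 = 3·h(r) + 2. The first term is divisible by 2 by the inductive hypothesis, and 2 is divisible by 2. Hence 2 | h(r+1).
Hence, by induction on t, the claim holds for every t ≥ 0.
Therefore the largest such d is 2.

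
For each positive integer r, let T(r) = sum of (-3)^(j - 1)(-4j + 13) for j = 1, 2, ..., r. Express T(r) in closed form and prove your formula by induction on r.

We claim T(r) = (-3)^r(r - 3) + 3 for all r ≥ 1.
Base case (r = 1): T(1) = 9, and the closed form gives 9. They agree.
For the inductive step, assume it holds for an arbitrary j ≥ 1, so T(j) = (-3)^j(j - 3) + 3.
Then T(j+1) = T(j) + ((-3)^j(-4j + 9)) = ((-3)^j(j - 3) + 3) + ((-3)^j(-4j + 9)).
Simplifying, T(j+1) = -3(-3)^j·j + 6(-3)^j + 3 = (-3)^(j+1)((j+1) - 3) + 3,
which is the closed form with r = j+1.
By the principle of mathematical induction, the result holds for all r ≥ 1.

T(r) = (-3)^r(r - 3) + 3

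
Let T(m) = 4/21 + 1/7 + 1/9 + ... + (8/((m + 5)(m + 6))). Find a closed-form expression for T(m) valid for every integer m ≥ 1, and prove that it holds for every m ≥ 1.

T(m) = 4m/(3(m + 6))

We claim T(m) = 4m/(3(m + 6)) for all m ≥ 1.
Base case (m = 1): T(1) = 4/21, and the closed form gives 4/21. They agree.
Inductive step: suppose the statement holds for some j ≥ 1, so T(j) = 4j/(3(j + 6)).
Then T(j+1) = T(j) + (8/((j + 6)(j + 7))) = (4j/(3(j + 6))) + (8/((j + 6)(j + 7))).
Simplifying, T(j+1) = 4(j + 1)/(3(j + 7)) = 4(j+1)/(3((j+1) + 6)),
which is the closed form with m = j+1.
By the principle of mathematical induction, the result holds for all m ≥ 1.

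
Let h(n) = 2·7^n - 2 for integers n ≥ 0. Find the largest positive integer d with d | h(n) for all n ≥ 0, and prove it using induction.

d = 12

Computing the first values: h(0) = 0 and h(1) = 12; gcd(0, 12) = 12, so d ≤ 12.
We prove 12 | 2·7^n - 2 for all n ≥ 0 by induction on n.
Base case (n = 0): h(0) = 0 = 12·(0), so 12 | h(0).
For the inductive step, assume it holds for an arbitrary r ≥ 0, i.e. 12 | h(r). Then
h(r+1) = 2·7^(r+1) - 2 = 7·(2·7^r - 2) + 12 = 7·h(r) + 12. The first term is divisible by 12 by the inductive hypothesis, and 12 is divisible by 12. Hence 12 | h(r+1).
By the principle of mathematical induction, the result holds for all n ≥ 0.
Therefore the largest such d is 12.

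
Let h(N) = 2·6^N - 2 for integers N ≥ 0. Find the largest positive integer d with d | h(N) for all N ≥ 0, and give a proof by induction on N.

Computing the first values: h(0) = 0 and h(1) = 10; gcd(0, 10) = 10, so d ≤ 10.
We prove 10 | 2·6^N - 2 for all N ≥ 0 by induction on N.
Base case (N = 0): h(0) = 0 = 10·(0), so 10 | h(0).
Inductive step: suppose the statement holds for some j ≥ 0, i.e. 10 | h(j). Then
h(j+1) = 2·6^(j+1) - 2 = 6·(2·6^j - 2) + 10 = 6·h(j) + 10. The first term is divisible by 10 by the inductive hypothesis, and 10 is divisible by 10. Hence 10 | h(j+1).
Hence, by induction on N, the claim holds for every N ≥ 0.
Therefore the largest such d is 10.

d = 10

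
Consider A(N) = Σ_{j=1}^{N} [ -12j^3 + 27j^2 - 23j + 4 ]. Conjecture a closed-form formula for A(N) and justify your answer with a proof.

A(N) = -N(3N^3 - 3N^2 + N + 3)

We claim A(N) = -N(3N^3 - 3N^2 + N + 3) for all N ≥ 1.
Base case (N = 1): A(1) = -4, and the closed form gives -4. They agree.
Inductive step: suppose the statement holds for some j ≥ 1, so A(j) = j(-3j^3 + 3j^2 - j - 3).
Then A(j+1) = A(j) + (-12j^3 - 9j^2 - 5j - 4) = (j(-3j^3 + 3j^2 - j - 3)) + (-12j^3 - 9j^2 - 5j - 4).
Simplifying, A(j+1) = -(j + 1)(3j^3 + 6j^2 + 4j + 4) = -(j+1)(3(j+1)^3 - 3(j+1)^2 + (j+1) + 3),
which is the closed form with N = j+1.
By the principle of mathematical induction, the result holds for all N ≥ 1.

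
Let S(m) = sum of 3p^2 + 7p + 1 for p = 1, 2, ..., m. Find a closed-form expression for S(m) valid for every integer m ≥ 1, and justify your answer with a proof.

We claim S(m) = m(m^2 + 5m + 5) for all m ≥ 1.
For the base case m = 1: S(1) = 11, and the closed form gives 11. They agree.
Suppose the result is true for m = p, so S(p) = p(p^2 + 5p + 5).
Then S(p+1) = S(p) + (3p^2 + 13p + 11) = (p(p^2 + 5p + 5)) + (3p^2 + 13p + 11).
Simplifying, S(p+1) = (p + 1)(p^2 + 7p + 11) = (p+1)((p+1)^2 + 5(p+1) + 5),
which is the closed form with m = p+1.
By the principle of mathematical induction, the result holds for all m ≥ 1.

S(m) = m(m^2 + 5m + 5)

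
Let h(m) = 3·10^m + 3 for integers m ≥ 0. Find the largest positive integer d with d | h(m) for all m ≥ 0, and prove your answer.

Computing the first values: h(0) = 6 and h(1) = 33; gcd(6, 33) = 3, so d ≤ 3.
We prove 3 | 3·10^m + 3 for all m ≥ 0 by induction on m.
Base step (m = 0): h(0) = 6 = 3·(2), so 3 | h(0).
Inductive step: assume the claim holds for m = i, i.e. 3 | h(i). Then
h(i+1) = 3·10^(i+1) + 3 = 10·(3·10^i + 3) - 27 = 10·h(i) - 27. The first term is divisible by 3 by the inductive hypothesis, and -27 is divisible by 3. Hence 3 | h(i+1).
Hence, by induction on m, the claim holds for every m ≥ 0.
Therefore the largest such d is 3.

d = 3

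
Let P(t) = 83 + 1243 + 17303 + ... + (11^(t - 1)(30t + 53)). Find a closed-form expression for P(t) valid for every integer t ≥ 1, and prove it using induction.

We claim P(t) = 11^t(3t + 5) - 5 for all t ≥ 1.
When t = 1: P(1) = 83, and the closed form gives 83. They agree.
Inductive step: assume the claim holds for t = p, so P(p) = 11^p(3p + 5) - 5.
Then P(p+1) = P(p) + (11^p(30p + 83)) = (11^p(3p + 5) - 5) + (11^p(30p + 83)).
Simplifying, P(p+1) = 33·11^p·p + 88·11^p - 5 = 11^(p+1)(3(p+1) + 5) - 5,
which is the closed form with t = p+1.
By the principle of mathematical induction, the result holds for all t ≥ 1.

P(t) = 11^t(3t + 5) - 5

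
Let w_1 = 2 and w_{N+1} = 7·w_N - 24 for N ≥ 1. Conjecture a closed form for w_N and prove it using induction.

w_N = -2·7^(N - 1) + 4

Computing the first terms: w_1 = 2, w_2 = -10, w_3 = -94. This suggests w_N = -2·7^(N - 1) + 4.
For the base case N = 1: the formula gives 2 = 2 = w_1.
Suppose the result is true for N = i, so w_i = -2·7^(i - 1) + 4.
Then w_{i+1} = 7·w_i - 24 = 7·(-2·7^(i - 1) + 4) - 24 = -2·7^i + 4 = -2·7^((i+1) - 1) + 4,
which is the claimed formula at N = i+1.
Hence, by induction on N, the claim holds for every N ≥ 1.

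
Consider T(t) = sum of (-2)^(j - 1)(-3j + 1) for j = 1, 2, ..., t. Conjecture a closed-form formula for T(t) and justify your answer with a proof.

We claim T(t) = (-2)^t·t for all t ≥ 1.
When t = 1: T(1) = -2, and the closed form gives -2. They agree.
Suppose the result is true for t = j, so T(j) = (-2)^j·j.
Then T(j+1) = T(j) + ((-2)^j(-3j - 2)) = ((-2)^j·j) + ((-2)^j(-3j - 2)).
Simplifying, T(j+1) = (-2)^(j + 1)(j + 1) = (-2)^(j+1)·(j+1),
which is the closed form with t = j+1.
This completes the induction.

T(t) = (-2)^t·t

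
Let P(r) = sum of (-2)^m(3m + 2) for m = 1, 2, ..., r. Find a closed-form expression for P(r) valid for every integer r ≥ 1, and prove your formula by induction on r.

We claim P(r) = 2(-2)^r(r + 1) - 2 for all r ≥ 1.
For the base case r = 1: P(1) = -10, and the closed form gives -10. They agree.
Suppose the result is true for r = m, so P(m) = 2(-2)^m(m + 1) - 2.
Then P(m+1) = P(m) + ((-2)^(m + 1)(3m + 5)) = (2(-2)^m(m + 1) - 2) + ((-2)^(m + 1)(3m + 5)).
Simplifying, P(m+1) = -4(-2)^m·m - 8(-2)^m - 2 = 2(-2)^(m+1)((m+1) + 1) - 2,
which is the closed form with r = m+1.
By induction, the statement is established for all r ≥ 1.

P(r) = 2(-2)^r(r + 1) - 2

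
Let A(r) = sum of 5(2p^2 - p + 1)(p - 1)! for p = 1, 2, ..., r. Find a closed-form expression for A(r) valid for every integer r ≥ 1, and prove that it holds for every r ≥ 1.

We claim A(r) = (10r + 5)r! - 5 for all r ≥ 1.
For the base case r = 1: A(1) = 10, and the closed form gives 10. They agree.
Inductive step: assume the claim holds for r = p, so A(p) = (10p + 5)p! - 5.
Then A(p+1) = A(p) + (5(2p^2 + 3p + 2)p!) = ((10p + 5)p! - 5) + (5(2p^2 + 3p + 2)p!).
Simplifying, A(p+1) = (10(p+1) + 5)(p+1)! - 5,
which is the closed form with r = p+1.
By induction, the statement is established for all r ≥ 1.

A(r) = (10r + 5)r! - 5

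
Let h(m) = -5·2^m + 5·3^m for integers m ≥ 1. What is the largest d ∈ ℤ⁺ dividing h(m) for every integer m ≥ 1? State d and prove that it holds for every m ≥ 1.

d = 5

Computing the first values: h(1) = 5 and h(2) = 25; gcd(5, 25) = 5, so d ≤ 5.
We prove 5 | -5·2^m + 5·3^m for all m ≥ 1 by induction on m.
When m = 1: h(1) = 5 = 5·(1), so 5 | h(1).
Inductive step: suppose the statement holds for some j ≥ 1, i.e. 5 | h(j). Then
h(j+1) − 3·h(j) = (-5·2^(j+1) + 5·3^(j+1)) − 3·(-5·2^j + 5·3^j) = (-5)·2^j·(2 − 3) = (5)·2^j. Since 5 | h(j) by the inductive hypothesis, 5 | 3·h(j); and 5 | 5 since 5 = 5·1. Therefore 5 | h(j+1).
By the principle of mathematical induction, the result holds for all m ≥ 1.
Therefore the largest such d is 5.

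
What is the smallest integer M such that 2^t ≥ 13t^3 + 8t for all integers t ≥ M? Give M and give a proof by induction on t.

At t = 15: 32768 < 43995, so the inequality fails and M ≥ 16. We prove 2^t ≥ 13t^3 + 8t for all t ≥ 16.
For the base case t = 16: 2^t = 65536 and 13t^3 + 8t = 53376, so 65536 ≥ 53376.
For the inductive step, assume it holds for an arbitrary k ≥ 16, so 2^k ≥ 13k^3 + 8k.
Then 2^(k + 1) = 2·(2^k) ≥ 2·(13k^3 + 8k).
Also, for k ≥ 16 we have 2·(13k^3 + 8k) ≥ 13(k+1)^3 + 8(k+1), since 2·(13k^3 + 8k) − (13(k+1)^3 + 8(k+1)) = 13k^3 - 39k^2 - 31k - 21, which is nonnegative for all k ≥ 16.
Combining, 2^(k + 1) ≥ 13(k+1)^3 + 8(k+1).
By induction, the statement is established for all t ≥ 16.
Hence the smallest such M is 16.

M = 16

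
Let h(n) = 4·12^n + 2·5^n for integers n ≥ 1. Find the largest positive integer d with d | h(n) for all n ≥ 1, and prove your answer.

d = 2

Computing the first values: h(1) = 58 and h(2) = 626; gcd(58, 626) = 2, so d ≤ 2.
We prove 2 | 4·12^n + 2·5^n for all n ≥ 1 by induction on n.
When n = 1: h(1) = 58 = 2·(29), so 2 | h(1).
Inductive step: suppose the statement holds for some m ≥ 1, i.e. 2 | h(m). Then
h(m+1) − 12·h(m) = (4·12^(m+1) + 2·5^(m+1)) − 12·(4·12^m + 2·5^m) = (2)·5^m·(5 − 12) = (-14)·5^m. Since 2 | h(m) by the inductive hypothesis, 2 | 12·h(m); and 2 | -14 since -14 = 2·-7. Therefore 2 | h(m+1).
Hence, by induction on n, the claim holds for every n ≥ 1.
Therefore the largest such d is 2.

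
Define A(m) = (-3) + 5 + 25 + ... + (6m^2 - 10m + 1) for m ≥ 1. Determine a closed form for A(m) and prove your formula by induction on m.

We claim A(m) = m(2m^2 - 2m - 3) for all m ≥ 1.
When m = 1: A(1) = -3, and the closed form gives -3. They agree.
For the inductive step, assume it holds for an arbitrary k ≥ 1, so A(k) = k(2k^2 - 2k - 3).
Then A(k+1) = A(k) + (6k^2 + 2k - 3) = (k(2k^2 - 2k - 3)) + (6k^2 + 2k - 3).
Simplifying, A(k+1) = (k + 1)(2k^2 + 2k - 3) = (k+1)(2(k+1)^2 - 2(k+1) - 3),
which is the closed form with m = k+1.
By the principle of mathematical induction, the result holds for all m ≥ 1.

A(m) = m(2m^2 - 2m - 3)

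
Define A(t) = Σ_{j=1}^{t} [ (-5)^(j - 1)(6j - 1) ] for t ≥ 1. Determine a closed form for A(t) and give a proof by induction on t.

A(t) = -(-5)^t·t

We claim A(t) = -(-5)^t·t for all t ≥ 1.
Base step (t = 1): A(1) = 5, and the closed form gives 5. They agree.
For the inductive step, assume it holds for an arbitrary j ≥ 1, so A(j) = -(-5)^j·j.
Then A(j+1) = A(j) + ((-5)^j(6j + 5)) = (-(-5)^j·j) + ((-5)^j(6j + 5)).
Simplifying, A(j+1) = 5(-5)^j(j + 1) = -(-5)^(j+1)·(j+1),
which is the closed form with t = j+1.
By induction, the statement is established for all t ≥ 1.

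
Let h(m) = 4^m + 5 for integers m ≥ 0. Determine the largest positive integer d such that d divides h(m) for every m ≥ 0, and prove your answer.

d = 3

Computing the first values: h(0) = 6 and h(1) = 9; gcd(6, 9) = 3, so d ≤ 3.
We prove 3 | 4^m + 5 for all m ≥ 0 by induction on m.
Base case (m = 0): h(0) = 6 = 3·(2), so 3 | h(0).
For the inductive step, assume it holds for an arbitrary r ≥ 0, i.e. 3 | h(r). Then
h(r+1) = 4^(r+1) + 5 = 4·(4^r + 5) - 15 = 4·h(r) - 15. The first term is divisible by 3 by the inductive hypothesis, and -15 is divisible by 3. Hence 3 | h(r+1).
This completes the induction.
Therefore the largest such d is 3.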